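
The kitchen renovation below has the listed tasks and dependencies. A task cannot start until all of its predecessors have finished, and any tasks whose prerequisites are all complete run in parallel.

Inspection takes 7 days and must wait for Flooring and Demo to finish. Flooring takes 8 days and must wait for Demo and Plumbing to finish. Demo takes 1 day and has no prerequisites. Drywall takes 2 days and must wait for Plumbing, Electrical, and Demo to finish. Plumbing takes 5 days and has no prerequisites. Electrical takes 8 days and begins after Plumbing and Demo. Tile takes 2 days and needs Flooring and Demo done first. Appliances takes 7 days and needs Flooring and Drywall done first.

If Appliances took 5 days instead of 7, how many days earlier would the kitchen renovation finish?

2

Critical path before the change: Plumbing→Electrical→Drywall→Appliances = 5+8+2+7 = 22 giving 22 days.
Appliances is on the critical path; changing it to 5 makes that path 20 days.
No other chain overtakes it, so the finish is 20 days.
Change in finish: 20 − 22 = -2 days.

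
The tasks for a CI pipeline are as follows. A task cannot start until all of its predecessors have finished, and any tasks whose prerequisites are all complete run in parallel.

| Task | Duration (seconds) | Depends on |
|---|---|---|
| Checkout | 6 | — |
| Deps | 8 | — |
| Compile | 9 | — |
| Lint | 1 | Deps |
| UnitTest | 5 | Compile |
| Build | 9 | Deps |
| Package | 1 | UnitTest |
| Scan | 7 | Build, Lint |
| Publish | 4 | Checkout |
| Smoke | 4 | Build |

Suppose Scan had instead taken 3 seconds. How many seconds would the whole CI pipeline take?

Baseline: Deps→Build→Scan = 8+9+7 = 24 → 24 seconds.
Scan is on the critical path; changing it to 3 makes that path 20 seconds.
New critical path: Deps→Build→Smoke = 8+9+4 = 21 ⇒ 21 seconds.

21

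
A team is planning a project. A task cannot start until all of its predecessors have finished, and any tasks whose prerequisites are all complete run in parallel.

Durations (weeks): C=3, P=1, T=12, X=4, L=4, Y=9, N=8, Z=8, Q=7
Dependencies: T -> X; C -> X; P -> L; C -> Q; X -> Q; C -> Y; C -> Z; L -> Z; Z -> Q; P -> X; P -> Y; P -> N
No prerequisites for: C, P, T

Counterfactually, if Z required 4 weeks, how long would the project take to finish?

Actual critical path: T→X→Q = 12+4+7 = 23 ⇒ 23 weeks.
Z is off the critical path — its longest chain is 20 weeks, giving 3 of slack.
No other chain overtakes it, so the finish is 23 weeks.

23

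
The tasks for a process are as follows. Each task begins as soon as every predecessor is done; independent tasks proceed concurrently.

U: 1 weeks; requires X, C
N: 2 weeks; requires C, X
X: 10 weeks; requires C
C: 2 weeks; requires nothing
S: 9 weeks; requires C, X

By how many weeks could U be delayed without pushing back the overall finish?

C→X→S = 2+10+9 = 21 sets the makespan at 21 weeks.
U finishes as early as 13 and must finish by 21.
Slack of U = 20 − 12 = 8 weeks.

8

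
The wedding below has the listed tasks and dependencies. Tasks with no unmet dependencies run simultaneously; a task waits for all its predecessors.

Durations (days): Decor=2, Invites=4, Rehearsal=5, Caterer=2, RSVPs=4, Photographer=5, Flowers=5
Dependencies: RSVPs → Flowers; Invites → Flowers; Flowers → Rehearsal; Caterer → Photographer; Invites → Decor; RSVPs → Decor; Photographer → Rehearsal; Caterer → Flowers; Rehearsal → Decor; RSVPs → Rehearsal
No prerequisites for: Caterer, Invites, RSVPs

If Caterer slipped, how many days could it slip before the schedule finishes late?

Invites→Flowers→Rehearsal→Decor = 4+5+5+2 = 16 sets the makespan at 16 days.
The longest chain containing Caterer totals 14 days.
Slack of Caterer = 2 − 0 = 2 days.

2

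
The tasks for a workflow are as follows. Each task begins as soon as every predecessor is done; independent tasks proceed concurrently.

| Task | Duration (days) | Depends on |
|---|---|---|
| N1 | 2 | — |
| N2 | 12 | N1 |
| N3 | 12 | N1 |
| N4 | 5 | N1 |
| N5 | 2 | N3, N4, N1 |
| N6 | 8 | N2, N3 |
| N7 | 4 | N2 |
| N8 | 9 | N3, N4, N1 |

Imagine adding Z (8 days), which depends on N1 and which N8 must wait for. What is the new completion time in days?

23

Originally the schedule takes 23 days.
With Z inserted, N8 now waits for max(N3, N4, N1, Z).
New critical path: N1→N3→N8 = 2+12+9 = 23 ⇒ 23 days.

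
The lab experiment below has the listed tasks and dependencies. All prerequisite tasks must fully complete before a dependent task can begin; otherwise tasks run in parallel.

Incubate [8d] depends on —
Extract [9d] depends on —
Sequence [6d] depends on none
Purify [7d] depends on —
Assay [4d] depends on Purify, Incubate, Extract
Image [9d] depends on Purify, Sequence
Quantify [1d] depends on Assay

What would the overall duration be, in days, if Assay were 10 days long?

Critical path before the change: Purify→Image = 7+9 = 16 giving 16 days.
Assay has 2 days of float (longest path through it is 14).
The binding chain switches to Extract→Assay→Quantify = 9+10+1 = 20; finish 20 days.

20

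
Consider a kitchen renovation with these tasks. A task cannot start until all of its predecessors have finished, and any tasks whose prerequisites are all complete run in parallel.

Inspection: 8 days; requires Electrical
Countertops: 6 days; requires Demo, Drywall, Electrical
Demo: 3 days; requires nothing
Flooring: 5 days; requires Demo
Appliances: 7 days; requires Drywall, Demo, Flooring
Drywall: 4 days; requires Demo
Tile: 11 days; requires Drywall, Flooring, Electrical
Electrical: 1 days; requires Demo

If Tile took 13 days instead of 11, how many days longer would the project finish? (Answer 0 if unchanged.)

2

As given, the longest chain is Demo→Flooring→Tile = 3+5+11 = 19, so the finish is 19 days.
Tile is on the critical path; changing it to 13 makes that path 21 days.
No other chain overtakes it, so the finish is 21 days.
Change in finish: 21 − 19 = +2 days.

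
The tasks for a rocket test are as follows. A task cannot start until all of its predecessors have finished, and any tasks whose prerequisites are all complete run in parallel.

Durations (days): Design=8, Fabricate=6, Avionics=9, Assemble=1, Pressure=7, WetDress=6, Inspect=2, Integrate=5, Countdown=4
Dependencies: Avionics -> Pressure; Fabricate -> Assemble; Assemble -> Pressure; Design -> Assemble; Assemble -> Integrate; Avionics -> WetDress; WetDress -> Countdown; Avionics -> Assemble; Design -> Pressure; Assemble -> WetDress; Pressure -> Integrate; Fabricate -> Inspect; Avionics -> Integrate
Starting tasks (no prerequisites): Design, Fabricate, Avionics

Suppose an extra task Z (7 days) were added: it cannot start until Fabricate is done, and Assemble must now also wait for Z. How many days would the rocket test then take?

Originally the rocket test takes 22 days.
With Z inserted, Assemble now waits for max(Avionics, Design, Fabricate, Z).
New critical path: Fabricate→Z→Assemble→Pressure→Integrate = 6+7+1+7+5 = 26 ⇒ 26 days.

26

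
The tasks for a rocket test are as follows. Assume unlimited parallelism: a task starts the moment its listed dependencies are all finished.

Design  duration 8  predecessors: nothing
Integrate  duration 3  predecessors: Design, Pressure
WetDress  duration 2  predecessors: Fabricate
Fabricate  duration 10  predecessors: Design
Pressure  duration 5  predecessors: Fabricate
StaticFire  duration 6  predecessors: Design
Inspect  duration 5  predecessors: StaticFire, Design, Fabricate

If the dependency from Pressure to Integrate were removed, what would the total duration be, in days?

23

Before: longest chain Design→Fabricate→Pressure→Integrate = 8+10+5+3 = 26, finish 26.
Without Pressure→Integrate, Integrate's earliest start moves from 23 to 8.
After: Design→Fabricate→Pressure = 8+10+5 = 23 → 23 days.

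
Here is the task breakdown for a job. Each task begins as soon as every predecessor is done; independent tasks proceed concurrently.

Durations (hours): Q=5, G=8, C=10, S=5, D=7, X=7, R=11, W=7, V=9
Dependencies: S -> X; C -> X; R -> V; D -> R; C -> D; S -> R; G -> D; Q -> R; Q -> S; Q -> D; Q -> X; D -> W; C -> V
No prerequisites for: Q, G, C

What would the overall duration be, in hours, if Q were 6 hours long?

As given, the longest chain is C→D→R→V = 10+7+11+9 = 37, so the finish is 37 hours.
Q is off the critical path — its longest chain is 32 hours, giving 5 of slack.
That remains the longest chain; total 37 hours.

37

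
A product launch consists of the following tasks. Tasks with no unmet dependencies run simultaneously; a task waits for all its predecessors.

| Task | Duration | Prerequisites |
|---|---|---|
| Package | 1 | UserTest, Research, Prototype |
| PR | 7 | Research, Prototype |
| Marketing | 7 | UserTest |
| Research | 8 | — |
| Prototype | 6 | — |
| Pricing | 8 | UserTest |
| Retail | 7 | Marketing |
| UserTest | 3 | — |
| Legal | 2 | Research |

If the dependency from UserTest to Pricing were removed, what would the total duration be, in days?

17

Original critical path: UserTest→Marketing→Retail = 3+7+7 = 17 ⇒ 17 days.
Without UserTest→Pricing, Pricing's earliest start moves from 3 to 0.
The longest chain is now UserTest→Marketing→Retail = 3+7+7 = 17, so the project takes 17 days.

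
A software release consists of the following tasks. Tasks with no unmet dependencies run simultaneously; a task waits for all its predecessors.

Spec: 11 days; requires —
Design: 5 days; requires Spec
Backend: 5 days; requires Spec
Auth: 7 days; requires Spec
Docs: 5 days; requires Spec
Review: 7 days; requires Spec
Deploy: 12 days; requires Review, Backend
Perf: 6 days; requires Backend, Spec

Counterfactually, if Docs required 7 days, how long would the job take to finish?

30

The binding path is Spec→Review→Deploy = 11+7+12 = 30; finish at 30 days.
Docs is off the critical path — its longest chain is 16 days, giving 14 of slack.
No other chain overtakes it, so the finish is 30 days.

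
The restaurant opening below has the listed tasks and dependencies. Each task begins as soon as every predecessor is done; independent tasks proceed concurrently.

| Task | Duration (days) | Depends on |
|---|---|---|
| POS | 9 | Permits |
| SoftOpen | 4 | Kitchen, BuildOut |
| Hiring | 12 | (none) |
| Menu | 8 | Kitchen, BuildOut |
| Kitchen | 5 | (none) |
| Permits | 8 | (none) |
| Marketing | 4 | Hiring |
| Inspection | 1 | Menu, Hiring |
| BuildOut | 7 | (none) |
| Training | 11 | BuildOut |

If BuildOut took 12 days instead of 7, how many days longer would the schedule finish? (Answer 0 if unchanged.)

5

Critical path before the change: BuildOut→Training = 7+11 = 18 giving 18 days.
Since BuildOut is critical, the +5 change carries straight to that chain (now 23 days).
The critical path is still BuildOut→Training; finish is now 23 days.
Change in finish: 23 − 18 = +5 days.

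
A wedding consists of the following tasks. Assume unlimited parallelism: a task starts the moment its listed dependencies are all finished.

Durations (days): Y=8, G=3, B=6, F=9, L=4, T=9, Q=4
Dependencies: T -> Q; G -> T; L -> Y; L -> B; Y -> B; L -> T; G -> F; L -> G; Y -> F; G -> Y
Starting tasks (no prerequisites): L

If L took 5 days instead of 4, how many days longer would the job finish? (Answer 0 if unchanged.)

The binding path is L→G→Y→F = 4+3+8+9 = 24; finish at 24 days.
L lies on that path, so at 5 days the path becomes 25 days.
The critical path is still L→G→Y→F; finish is now 25 days.
Change in finish: 25 − 24 = +1 days.

1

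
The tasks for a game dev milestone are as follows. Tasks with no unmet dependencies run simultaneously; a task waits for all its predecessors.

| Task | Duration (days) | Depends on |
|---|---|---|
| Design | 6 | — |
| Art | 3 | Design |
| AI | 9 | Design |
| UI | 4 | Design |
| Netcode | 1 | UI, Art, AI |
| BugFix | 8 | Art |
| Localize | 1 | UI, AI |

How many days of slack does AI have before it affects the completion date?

The longest chain is Design→Art→BugFix = 6+3+8 = 17; overall finish 17 days.
The longest chain containing AI totals 16 days.
Float = 17 − 16 = 1.

1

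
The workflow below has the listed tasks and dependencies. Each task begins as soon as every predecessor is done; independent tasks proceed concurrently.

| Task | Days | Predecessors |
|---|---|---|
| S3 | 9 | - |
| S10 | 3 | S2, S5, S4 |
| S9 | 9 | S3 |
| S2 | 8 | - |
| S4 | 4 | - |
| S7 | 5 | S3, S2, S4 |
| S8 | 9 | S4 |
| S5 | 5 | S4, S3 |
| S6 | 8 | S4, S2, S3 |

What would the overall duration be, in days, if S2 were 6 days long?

Critical path before the change: S3→S9 = 9+9 = 18 giving 18 days.
S2 is off the critical path — its longest chain is 16 days, giving 2 of slack.
That remains the longest chain; total 18 days.

18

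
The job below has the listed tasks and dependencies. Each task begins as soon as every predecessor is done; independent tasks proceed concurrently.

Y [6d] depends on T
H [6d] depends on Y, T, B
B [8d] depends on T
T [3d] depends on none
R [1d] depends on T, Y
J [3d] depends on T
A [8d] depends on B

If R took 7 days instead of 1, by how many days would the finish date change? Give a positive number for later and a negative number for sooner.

0

As given, the longest chain is T→B→A = 3+8+8 = 19, so the finish is 19 days.
R has 9 days of float (longest path through it is 10).
That remains the longest chain; total 19 days.
Change in finish: 19 − 19 = +0 days.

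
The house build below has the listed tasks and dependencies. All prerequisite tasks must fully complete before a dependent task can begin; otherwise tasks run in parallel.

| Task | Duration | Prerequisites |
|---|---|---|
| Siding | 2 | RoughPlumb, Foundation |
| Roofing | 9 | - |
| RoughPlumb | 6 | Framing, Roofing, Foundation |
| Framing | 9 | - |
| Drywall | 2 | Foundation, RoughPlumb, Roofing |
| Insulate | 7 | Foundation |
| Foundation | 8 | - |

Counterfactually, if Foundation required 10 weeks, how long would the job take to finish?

18

Baseline: Framing→RoughPlumb→Drywall = 9+6+2 = 17 → 17 weeks.
The longest path through Foundation is only 16 weeks, so Foundation has float 1.
New critical path: Foundation→RoughPlumb→Drywall = 10+6+2 = 18 ⇒ 18 weeks.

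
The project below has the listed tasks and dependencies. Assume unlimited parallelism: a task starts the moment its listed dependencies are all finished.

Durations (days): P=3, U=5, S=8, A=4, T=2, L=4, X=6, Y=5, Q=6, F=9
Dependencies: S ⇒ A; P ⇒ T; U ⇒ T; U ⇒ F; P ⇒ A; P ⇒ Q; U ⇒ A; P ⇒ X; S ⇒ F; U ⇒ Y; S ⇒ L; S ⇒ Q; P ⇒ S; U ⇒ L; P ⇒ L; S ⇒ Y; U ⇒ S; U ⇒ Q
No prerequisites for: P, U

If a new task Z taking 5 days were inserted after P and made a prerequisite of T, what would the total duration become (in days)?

22

Originally the project takes 22 days.
With Z inserted, T now waits for max(P, U, Z).
New critical path: U→S→F = 5+8+9 = 22 ⇒ 22 days.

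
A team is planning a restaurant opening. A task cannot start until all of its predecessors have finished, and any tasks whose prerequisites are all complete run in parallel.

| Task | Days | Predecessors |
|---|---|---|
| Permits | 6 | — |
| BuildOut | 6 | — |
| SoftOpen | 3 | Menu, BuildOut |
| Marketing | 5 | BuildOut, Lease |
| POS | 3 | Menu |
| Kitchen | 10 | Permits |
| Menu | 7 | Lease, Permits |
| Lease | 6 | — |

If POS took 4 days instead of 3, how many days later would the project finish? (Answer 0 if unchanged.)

Critical path before the change: Lease→Menu→POS = 6+7+3 = 16 giving 16 days.
POS is on the critical path; changing it to 4 makes that path 17 days.
The critical path is still Lease→Menu→POS; finish is now 17 days.
Change in finish: 17 − 16 = +1 days.

1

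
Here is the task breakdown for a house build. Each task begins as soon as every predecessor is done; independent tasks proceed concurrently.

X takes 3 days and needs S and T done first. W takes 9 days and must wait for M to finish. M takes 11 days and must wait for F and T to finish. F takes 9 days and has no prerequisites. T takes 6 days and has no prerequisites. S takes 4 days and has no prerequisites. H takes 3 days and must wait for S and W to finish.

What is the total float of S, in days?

Critical path: F→M→W→H = 9+11+9+3 = 32, so the finish is 32 days.
Longest path through S: 7 days (earliest finish 4, latest finish 29).
Slack of S = 25 − 0 = 25 days.

25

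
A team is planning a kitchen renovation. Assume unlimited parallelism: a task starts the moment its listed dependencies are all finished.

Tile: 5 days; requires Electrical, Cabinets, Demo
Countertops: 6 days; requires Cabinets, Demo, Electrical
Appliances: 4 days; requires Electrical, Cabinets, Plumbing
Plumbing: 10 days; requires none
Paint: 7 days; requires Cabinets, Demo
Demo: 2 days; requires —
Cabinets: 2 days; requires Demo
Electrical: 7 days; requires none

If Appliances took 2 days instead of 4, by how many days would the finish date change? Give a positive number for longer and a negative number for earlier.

The binding path is Plumbing→Appliances = 10+4 = 14; finish at 14 days.
Appliances is on the critical path; changing it to 2 makes that path 12 days.
New critical path: Electrical→Countertops = 7+6 = 13 ⇒ 13 days.
Change in finish: 13 − 14 = -1 days.

-1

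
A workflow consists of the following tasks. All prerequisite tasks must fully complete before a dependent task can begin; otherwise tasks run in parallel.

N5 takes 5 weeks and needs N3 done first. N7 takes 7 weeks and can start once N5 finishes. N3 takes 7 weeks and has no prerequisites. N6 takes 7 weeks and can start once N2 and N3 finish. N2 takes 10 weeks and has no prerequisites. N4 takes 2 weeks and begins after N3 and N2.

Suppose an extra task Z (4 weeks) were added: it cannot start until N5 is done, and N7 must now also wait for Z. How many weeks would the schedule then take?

Originally the schedule takes 19 weeks.
With Z inserted, N7 now waits for max(N5, Z).
New critical path: N3→N5→Z→N7 = 7+5+4+7 = 23 ⇒ 23 weeks.

23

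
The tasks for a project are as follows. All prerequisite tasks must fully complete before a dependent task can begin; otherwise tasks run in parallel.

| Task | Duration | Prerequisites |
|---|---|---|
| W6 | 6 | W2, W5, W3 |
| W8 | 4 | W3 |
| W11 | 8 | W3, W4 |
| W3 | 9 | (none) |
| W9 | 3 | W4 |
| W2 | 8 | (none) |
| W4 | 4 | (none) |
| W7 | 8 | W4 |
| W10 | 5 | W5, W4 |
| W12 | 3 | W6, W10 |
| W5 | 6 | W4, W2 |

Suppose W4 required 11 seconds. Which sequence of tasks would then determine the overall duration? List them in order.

W4, W5, W6, W12

The binding path is W2→W5→W6→W12 = 8+6+6+3 = 23; finish at 23 seconds.
W4 is off the critical path — its longest chain is 19 seconds, giving 4 of slack.
Now W4→W5→W6→W12 = 11+6+6+3 = 26 is longest, so the finish becomes 26 seconds.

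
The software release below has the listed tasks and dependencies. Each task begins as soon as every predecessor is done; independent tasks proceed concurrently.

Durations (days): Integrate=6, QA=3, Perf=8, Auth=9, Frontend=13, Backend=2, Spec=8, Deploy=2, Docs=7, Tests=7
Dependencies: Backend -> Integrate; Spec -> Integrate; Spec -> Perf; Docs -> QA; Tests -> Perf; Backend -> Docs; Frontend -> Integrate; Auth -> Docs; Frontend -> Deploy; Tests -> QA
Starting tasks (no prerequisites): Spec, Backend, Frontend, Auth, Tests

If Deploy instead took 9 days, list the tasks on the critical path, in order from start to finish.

Frontend, Deploy

The binding path is Frontend→Integrate = 13+6 = 19; finish at 19 days.
Deploy is off the critical path — its longest chain is 15 days, giving 4 of slack.
New critical path: Frontend→Deploy = 13+9 = 22 ⇒ 22 days.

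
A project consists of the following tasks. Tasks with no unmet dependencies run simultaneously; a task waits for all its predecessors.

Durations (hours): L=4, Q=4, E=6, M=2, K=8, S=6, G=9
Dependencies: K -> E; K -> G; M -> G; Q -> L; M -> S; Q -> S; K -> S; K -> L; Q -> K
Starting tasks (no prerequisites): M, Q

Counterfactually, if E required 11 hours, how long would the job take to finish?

Critical path before the change: Q→K→G = 4+8+9 = 21 giving 21 hours.
The longest path through E is only 18 hours, so E has float 3.
Now Q→K→E = 4+8+11 = 23 is longest, so the finish becomes 23 hours.

23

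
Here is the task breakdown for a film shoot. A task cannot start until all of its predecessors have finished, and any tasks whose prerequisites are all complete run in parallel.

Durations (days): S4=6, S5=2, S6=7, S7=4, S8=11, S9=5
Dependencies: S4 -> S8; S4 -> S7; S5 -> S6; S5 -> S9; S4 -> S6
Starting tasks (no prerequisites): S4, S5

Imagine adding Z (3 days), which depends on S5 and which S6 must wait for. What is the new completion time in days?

17

Originally the film shoot takes 17 days.
With Z inserted, S6 now waits for max(S4, S5, Z).
New critical path: S4→S8 = 6+11 = 17 ⇒ 17 days.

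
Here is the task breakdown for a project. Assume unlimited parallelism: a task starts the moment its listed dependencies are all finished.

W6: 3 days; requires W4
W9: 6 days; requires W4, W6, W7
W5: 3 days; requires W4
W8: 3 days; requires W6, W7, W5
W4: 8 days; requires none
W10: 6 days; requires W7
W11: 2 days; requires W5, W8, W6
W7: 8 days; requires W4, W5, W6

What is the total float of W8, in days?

Critical path: W4→W5→W7→W9 = 8+3+8+6 = 25, so the finish is 25 days.
W8 finishes as early as 22 and must finish by 23.
Slack of W8 = 20 − 19 = 1 day.

1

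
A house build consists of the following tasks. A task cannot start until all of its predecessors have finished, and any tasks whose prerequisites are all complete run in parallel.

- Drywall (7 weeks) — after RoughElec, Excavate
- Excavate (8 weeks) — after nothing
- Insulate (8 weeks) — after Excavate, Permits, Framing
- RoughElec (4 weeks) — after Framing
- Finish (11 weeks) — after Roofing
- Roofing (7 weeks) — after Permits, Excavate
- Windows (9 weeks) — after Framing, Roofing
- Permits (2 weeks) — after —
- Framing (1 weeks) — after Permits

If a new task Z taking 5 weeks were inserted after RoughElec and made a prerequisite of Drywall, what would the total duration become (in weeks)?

Originally the job takes 26 weeks.
With Z inserted, Drywall now waits for max(RoughElec, Excavate, Z).
New critical path: Excavate→Roofing→Finish = 8+7+11 = 26 ⇒ 26 weeks.

26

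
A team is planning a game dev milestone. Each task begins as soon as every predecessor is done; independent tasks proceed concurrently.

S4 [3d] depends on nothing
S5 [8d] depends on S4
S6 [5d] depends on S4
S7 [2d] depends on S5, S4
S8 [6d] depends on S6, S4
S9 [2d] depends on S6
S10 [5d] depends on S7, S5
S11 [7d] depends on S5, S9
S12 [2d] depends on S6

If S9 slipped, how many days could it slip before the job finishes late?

The longest chain is S4→S5→S7→S10 = 3+8+2+5 = 18; overall finish 18 days.
The longest chain containing S9 totals 17 days.
Slack of S9 = 9 − 8 = 1 day.

1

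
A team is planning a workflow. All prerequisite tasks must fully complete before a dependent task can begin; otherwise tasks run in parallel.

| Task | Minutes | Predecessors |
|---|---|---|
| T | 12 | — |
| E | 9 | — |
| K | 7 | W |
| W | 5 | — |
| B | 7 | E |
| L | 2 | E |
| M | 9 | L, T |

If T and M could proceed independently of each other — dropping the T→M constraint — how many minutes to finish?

Original critical path: T→M = 12+9 = 21 ⇒ 21 minutes.
Without T→M, M's earliest start moves from 12 to 11.
After: E→L→M = 9+2+9 = 20 → 20 minutes.

20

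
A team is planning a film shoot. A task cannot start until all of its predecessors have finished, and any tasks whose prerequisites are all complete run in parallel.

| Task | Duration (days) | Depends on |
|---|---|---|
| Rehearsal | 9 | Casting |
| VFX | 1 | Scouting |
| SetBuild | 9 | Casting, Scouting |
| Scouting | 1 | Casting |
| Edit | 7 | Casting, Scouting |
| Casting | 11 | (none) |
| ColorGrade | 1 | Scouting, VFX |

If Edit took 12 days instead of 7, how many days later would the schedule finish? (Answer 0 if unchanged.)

The binding path is Casting→Scouting→SetBuild = 11+1+9 = 21; finish at 21 days.
The longest path through Edit is only 19 days, so Edit has float 2.
New critical path: Casting→Scouting→Edit = 11+1+12 = 24 ⇒ 24 days.
Change in finish: 24 − 21 = +3 days.

3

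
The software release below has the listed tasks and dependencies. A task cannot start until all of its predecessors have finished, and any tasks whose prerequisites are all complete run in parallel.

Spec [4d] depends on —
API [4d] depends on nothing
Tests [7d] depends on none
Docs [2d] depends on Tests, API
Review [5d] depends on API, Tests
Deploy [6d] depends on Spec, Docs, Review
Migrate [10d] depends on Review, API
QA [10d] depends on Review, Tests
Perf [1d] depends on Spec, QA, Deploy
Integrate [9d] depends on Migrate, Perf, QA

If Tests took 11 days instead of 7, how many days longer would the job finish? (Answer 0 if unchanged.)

Actual critical path: Tests→Review→QA→Perf→Integrate = 7+5+10+1+9 = 32 ⇒ 32 days.
Tests lies on that path, so at 11 days the path becomes 36 days.
No other chain overtakes it, so the finish is 36 days.
Change in finish: 36 − 32 = +4 days.

4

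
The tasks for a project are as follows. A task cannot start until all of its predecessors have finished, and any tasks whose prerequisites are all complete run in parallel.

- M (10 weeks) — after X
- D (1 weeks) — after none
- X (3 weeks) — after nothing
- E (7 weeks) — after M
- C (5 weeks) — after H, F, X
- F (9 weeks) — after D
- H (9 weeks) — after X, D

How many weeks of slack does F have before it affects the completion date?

The longest chain is X→M→E = 3+10+7 = 20; overall finish 20 weeks.
The longest chain containing F totals 15 weeks.
Float = 20 − 15 = 5.

5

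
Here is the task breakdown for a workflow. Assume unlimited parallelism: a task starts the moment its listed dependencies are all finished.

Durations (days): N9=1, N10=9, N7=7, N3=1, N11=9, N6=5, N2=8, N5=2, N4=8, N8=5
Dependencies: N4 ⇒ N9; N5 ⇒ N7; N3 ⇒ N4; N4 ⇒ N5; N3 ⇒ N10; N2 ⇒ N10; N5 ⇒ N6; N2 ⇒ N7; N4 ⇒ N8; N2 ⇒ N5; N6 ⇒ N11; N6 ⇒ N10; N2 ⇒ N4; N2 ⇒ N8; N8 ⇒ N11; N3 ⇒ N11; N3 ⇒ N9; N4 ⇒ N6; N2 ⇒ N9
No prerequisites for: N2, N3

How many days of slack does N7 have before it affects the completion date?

N2→N4→N5→N6→N10 = 8+8+2+5+9 = 32 sets the makespan at 32 days.
The longest chain containing N7 totals 25 days.
Slack of N7 = 25 − 18 = 7 days.

7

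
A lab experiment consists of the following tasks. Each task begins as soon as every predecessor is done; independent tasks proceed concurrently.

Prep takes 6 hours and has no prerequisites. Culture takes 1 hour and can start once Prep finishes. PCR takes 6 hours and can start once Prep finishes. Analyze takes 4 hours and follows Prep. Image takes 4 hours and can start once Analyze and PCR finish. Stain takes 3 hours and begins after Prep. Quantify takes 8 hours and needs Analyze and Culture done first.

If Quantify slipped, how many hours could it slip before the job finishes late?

Prep→Analyze→Quantify = 6+4+8 = 18 sets the makespan at 18 hours.
The longest chain containing Quantify totals 18 hours.
Float = 18 − 18 = 0.

0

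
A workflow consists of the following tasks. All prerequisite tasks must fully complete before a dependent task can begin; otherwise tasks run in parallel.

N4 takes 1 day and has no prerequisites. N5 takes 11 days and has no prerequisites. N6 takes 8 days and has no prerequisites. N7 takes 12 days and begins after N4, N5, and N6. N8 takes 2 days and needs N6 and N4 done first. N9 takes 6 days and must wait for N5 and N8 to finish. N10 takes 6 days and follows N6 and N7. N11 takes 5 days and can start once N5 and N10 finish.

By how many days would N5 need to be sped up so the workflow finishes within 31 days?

Current finish: 34 days; target: 31.
N5 is on every critical path, so each day cut from N5 cuts the finish by one (this holds down to a finish of 31).
Need 34 − 31 = 3 days off N5 → N5 becomes 8 days, finish becomes 31.

3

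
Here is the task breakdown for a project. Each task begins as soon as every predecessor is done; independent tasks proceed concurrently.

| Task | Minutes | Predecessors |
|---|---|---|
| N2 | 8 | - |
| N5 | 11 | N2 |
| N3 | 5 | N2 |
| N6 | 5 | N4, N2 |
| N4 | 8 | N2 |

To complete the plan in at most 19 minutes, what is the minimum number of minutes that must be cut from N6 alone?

2

Current finish: 21 minutes; target: 19.
N6 is on every critical path, so each minute cut from N6 cuts the finish by one (this holds down to a finish of 19).
Need 21 − 19 = 2 minutes off N6 → N6 becomes 3 minutes, finish becomes 19.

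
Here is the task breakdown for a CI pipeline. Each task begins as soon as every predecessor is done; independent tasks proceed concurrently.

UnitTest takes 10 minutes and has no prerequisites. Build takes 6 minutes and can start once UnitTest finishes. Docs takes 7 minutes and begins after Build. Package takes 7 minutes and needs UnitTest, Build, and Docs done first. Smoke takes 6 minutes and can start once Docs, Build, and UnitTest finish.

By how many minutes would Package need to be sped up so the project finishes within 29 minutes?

1

Current finish: 30 minutes; target: 29.
Package is on every critical path, so each minute cut from Package cuts the finish by one (this holds down to a finish of 29).
Need 30 − 29 = 1 minute off Package → Package becomes 6 minutes, finish becomes 29.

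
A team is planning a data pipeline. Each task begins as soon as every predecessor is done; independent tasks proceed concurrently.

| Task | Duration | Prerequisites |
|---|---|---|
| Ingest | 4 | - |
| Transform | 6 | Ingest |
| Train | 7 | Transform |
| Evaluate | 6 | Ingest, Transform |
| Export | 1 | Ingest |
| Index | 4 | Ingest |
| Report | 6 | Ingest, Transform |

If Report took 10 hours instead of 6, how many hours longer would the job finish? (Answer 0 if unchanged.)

Critical path before the change: Ingest→Transform→Train = 4+6+7 = 17 giving 17 hours.
The longest path through Report is only 16 hours, so Report has float 1.
Now Ingest→Transform→Report = 4+6+10 = 20 is longest, so the finish becomes 20 hours.
Change in finish: 20 − 17 = +3 hours.

3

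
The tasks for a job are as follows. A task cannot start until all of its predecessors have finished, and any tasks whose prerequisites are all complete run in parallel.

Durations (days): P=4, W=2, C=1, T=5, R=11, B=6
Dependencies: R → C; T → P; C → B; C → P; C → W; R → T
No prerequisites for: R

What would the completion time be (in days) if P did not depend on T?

Before: longest chain R→T→P = 11+5+4 = 20, finish 20.
Without T→P, P's earliest start moves from 16 to 12.
After: R→C→B = 11+1+6 = 18 → 18 days.

18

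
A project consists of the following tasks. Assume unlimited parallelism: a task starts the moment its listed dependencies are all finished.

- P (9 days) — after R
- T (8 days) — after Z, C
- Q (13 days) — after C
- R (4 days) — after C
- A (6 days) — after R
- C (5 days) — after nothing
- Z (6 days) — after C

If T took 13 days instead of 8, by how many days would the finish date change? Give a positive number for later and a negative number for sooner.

The binding path is C→Z→T = 5+6+8 = 19; finish at 19 days.
T is on the critical path; changing it to 13 makes that path 24 days.
The critical path is still C→Z→T; finish is now 24 days.
Change in finish: 24 − 19 = +5 days.

5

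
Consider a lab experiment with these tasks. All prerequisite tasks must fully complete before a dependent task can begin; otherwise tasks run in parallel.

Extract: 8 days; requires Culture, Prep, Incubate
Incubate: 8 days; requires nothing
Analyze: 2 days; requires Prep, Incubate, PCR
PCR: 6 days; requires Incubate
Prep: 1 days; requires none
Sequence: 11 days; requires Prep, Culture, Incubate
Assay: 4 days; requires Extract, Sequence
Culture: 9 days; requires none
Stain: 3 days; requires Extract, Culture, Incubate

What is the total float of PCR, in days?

8

Critical path: Culture→Sequence→Assay = 9+11+4 = 24, so the finish is 24 days.
PCR finishes as early as 14 and must finish by 22.
Slack of PCR = 16 − 8 = 8 days.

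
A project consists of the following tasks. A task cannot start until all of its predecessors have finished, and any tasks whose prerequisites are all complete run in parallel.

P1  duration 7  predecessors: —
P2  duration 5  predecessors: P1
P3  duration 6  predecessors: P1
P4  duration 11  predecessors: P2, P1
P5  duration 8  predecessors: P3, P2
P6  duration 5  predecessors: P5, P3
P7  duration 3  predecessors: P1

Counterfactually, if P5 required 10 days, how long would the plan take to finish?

28

Baseline: P1→P3→P5→P6 = 7+6+8+5 = 26 → 26 days.
Since P5 is critical, the +2 change carries straight to that chain (now 28 days).
No other chain overtakes it, so the finish is 28 days.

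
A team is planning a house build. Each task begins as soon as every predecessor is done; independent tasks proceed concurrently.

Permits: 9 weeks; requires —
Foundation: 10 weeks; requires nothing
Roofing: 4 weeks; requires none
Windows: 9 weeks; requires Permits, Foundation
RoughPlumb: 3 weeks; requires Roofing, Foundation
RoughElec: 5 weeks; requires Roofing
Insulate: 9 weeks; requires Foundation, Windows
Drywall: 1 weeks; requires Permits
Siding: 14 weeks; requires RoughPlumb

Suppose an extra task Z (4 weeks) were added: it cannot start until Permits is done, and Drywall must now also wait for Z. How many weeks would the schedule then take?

28

Originally the schedule takes 28 weeks.
With Z inserted, Drywall now waits for max(Permits, Z).
New critical path: Foundation→Windows→Insulate = 10+9+9 = 28 ⇒ 28 weeks.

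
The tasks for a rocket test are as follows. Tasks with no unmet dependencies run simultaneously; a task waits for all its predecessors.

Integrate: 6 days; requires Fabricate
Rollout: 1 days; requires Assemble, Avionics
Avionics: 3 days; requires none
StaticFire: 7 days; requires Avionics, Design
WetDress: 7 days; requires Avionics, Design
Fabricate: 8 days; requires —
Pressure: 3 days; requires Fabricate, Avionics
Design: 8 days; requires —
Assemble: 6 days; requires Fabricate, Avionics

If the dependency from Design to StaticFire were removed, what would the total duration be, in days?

With the dependency in place, Design→WetDress = 8+7 = 15 sets the finish at 15 days.
Without Design→StaticFire, StaticFire's earliest start moves from 8 to 3.
The longest chain is now Design→WetDress = 8+7 = 15, so the plan takes 15 days.

15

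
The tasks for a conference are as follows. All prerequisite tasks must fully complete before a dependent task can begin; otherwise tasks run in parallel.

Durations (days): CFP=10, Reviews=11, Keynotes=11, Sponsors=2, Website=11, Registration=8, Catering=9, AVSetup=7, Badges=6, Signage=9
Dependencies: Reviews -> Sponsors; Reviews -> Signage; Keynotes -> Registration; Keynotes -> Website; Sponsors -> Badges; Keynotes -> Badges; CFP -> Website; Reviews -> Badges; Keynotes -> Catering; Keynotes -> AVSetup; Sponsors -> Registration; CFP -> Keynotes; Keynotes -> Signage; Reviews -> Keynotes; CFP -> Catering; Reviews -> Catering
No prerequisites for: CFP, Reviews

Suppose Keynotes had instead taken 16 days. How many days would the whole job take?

38

The binding path is Reviews→Keynotes→Website = 11+11+11 = 33; finish at 33 days.
Keynotes lies on that path, so at 16 days the path becomes 38 days.
The critical path is still Reviews→Keynotes→Website; finish is now 38 days.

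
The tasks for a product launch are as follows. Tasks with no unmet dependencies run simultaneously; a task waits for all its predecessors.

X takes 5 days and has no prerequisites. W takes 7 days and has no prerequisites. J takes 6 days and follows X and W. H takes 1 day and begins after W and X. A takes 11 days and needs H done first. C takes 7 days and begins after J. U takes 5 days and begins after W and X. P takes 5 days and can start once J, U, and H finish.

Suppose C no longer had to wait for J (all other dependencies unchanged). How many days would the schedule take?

Before: longest chain W→J→C = 7+6+7 = 20, finish 20.
Without J→C, C's earliest start moves from 13 to 0.
The longest chain is now W→H→A = 7+1+11 = 19, so the schedule takes 19 days.

19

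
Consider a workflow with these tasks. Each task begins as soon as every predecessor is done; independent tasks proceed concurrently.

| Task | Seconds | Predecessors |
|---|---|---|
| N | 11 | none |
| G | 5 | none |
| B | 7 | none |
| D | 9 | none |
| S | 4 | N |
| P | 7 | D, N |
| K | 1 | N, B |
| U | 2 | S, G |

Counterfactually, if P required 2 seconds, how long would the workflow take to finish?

17

Actual critical path: N→P = 11+7 = 18 ⇒ 18 seconds.
P lies on that path, so at 2 seconds the path becomes 13 seconds.
New critical path: N→S→U = 11+4+2 = 17 ⇒ 17 seconds.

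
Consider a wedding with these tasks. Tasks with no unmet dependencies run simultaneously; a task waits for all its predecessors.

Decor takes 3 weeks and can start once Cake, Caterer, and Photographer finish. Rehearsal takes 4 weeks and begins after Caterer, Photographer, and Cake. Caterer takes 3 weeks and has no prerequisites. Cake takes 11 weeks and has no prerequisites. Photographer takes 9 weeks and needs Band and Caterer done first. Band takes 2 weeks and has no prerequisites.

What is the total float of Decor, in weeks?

1

The longest chain is Caterer→Photographer→Rehearsal = 3+9+4 = 16; overall finish 16 weeks.
The longest chain containing Decor totals 15 weeks.
Slack of Decor = 13 − 12 = 1 week.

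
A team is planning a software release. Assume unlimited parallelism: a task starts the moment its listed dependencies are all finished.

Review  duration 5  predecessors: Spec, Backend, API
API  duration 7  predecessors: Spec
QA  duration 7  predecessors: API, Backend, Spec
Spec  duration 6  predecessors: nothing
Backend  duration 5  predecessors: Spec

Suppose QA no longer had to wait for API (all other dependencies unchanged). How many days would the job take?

Original critical path: Spec→API→QA = 6+7+7 = 20 ⇒ 20 days.
Without API→QA, QA's earliest start moves from 13 to 11.
After: Spec→Backend→QA = 6+5+7 = 18 → 18 days.

18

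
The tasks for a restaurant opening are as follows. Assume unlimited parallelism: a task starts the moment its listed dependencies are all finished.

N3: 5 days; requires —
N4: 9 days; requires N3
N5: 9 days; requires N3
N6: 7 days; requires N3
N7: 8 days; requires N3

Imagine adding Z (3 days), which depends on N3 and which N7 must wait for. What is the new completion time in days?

Originally the restaurant opening takes 14 days.
With Z inserted, N7 now waits for max(N3, Z).
New critical path: N3→Z→N7 = 5+3+8 = 16 ⇒ 16 days.

16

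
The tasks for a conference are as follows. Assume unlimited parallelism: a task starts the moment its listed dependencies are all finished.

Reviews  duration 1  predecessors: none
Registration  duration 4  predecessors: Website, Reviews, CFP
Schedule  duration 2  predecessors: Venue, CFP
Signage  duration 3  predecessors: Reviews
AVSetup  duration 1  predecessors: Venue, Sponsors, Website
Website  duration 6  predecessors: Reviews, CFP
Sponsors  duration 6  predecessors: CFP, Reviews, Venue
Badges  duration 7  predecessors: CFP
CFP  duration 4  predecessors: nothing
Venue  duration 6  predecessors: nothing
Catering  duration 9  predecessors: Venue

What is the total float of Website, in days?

The longest chain is Venue→Catering = 6+9 = 15; overall finish 15 days.
The longest chain containing Website totals 14 days.
So Website can slip 11 − 10 = 1 day.

1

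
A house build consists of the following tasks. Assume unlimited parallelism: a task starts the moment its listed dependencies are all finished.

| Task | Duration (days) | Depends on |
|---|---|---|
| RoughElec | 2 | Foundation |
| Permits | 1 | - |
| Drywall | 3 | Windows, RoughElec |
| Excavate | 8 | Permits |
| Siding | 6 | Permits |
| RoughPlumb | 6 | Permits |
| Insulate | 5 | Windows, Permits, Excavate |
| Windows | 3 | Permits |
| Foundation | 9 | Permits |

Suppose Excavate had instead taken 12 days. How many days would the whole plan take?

18

As given, the longest chain is Permits→Foundation→RoughElec→Drywall = 1+9+2+3 = 15, so the finish is 15 days.
Excavate is off the critical path — its longest chain is 14 days, giving 1 of slack.
New critical path: Permits→Excavate→Insulate = 1+12+5 = 18 ⇒ 18 days.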